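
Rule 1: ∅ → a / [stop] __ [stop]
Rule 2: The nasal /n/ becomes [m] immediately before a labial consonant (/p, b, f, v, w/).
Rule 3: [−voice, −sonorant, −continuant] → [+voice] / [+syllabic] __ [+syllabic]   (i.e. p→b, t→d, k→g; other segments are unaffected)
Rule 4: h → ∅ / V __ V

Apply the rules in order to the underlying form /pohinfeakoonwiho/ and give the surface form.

poimfeagoomwio

Rule 1 (stop-cluster a-epenthesis): no segment meets the environment; /pohinfeakoonwiho/ is unchanged.
Rule 2 (nasal place assimilation): /n/ precedes the labial consonant /f/, so it assimilates in place to [m]. /n/ precedes the labial consonant /w/, so it assimilates in place to [m]. /pohinfeakoonwiho/ → pohimfeakoomwiho.
Rule 3 (intervocalic voicing): /k/ is a voiceless stop between vowels /a/ and /o/, so it voices to [g]. /pohimfeakoomwiho/ → pohimfeagoomwiho.
Rule 4 (intervocalic h-deletion): /h/ occurs between vowels /o/ and /i/, so it deletes. /h/ occurs between vowels /i/ and /o/, so it deletes. /pohimfeagoomwiho/ → poimfeagoomwio.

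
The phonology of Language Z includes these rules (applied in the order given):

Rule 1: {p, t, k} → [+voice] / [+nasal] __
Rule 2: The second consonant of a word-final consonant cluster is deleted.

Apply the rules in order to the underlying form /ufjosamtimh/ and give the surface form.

ufjosamdim

Rule 1 (post-nasal voicing): /t/ is a voiceless stop immediately after the nasal /m/, so it voices to [d]. /ufjosamtimh/ → ufjosamdimh.
Rule 2 (final cluster simplification): /h/ is the second consonant of a word-final cluster /mh/, so it deletes. /ufjosamdimh/ → ufjosamdim.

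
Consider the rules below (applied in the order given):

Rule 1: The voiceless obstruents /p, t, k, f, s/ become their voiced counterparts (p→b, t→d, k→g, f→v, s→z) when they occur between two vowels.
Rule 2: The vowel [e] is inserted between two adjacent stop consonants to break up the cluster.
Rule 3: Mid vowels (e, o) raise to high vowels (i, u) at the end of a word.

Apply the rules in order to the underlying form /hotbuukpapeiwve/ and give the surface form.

Rule 1 (intervocalic voicing): /p/ is a voiceless obstruent between vowels /a/ and /e/, so it voices to [b]. /hotbuukpapeiwve/ → hotbuukpabeiwve.
Rule 2 (stop-cluster e-epenthesis): /t/ and /b/ form a stop–stop cluster, so [e] is inserted between them. /k/ and /p/ form a stop–stop cluster, so [e] is inserted between them. /hotbuukpabeiwve/ → hotebuukepabeiwve.
Rule 3 (final vowel raising): /e/ is a mid vowel in word-final position, so it raises to [i]. /hotebuukepabeiwve/ → hotebuukepabeiwvi.

hotebuukepabeiwvi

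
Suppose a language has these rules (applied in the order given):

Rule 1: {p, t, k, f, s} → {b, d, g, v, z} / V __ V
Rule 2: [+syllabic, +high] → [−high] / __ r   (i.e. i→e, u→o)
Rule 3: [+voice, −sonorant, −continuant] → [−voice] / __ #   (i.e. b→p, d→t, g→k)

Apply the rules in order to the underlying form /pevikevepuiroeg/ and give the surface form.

pevigevebueroek

Rule 1 (intervocalic voicing): /k/ is a voiceless obstruent between vowels /i/ and /e/, so it voices to [g]. /p/ is a voiceless obstruent between vowels /e/ and /u/, so it voices to [b]. /pevikevepuiroeg/ → pevigevebuiroeg.
Rule 2 (pre-rhotic lowering): /i/ is a high vowel immediately before /r/, so it lowers to [e]. /pevigevebuiroeg/ → pevigevebueroeg.
Rule 3 (final devoicing): /g/ is a voiced stop in word-final position, so it devoices to [k]. /pevigevebueroeg/ → pevigevebueroek.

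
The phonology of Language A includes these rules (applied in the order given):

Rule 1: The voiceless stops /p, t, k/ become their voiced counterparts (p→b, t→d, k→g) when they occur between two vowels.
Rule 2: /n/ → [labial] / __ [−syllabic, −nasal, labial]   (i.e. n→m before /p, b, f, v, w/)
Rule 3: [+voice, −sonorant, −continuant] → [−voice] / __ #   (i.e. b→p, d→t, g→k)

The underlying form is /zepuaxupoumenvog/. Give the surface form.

Rule 1 (intervocalic voicing): /p/ is a voiceless stop between vowels /e/ and /u/, so it voices to [b]. /p/ is a voiceless stop between vowels /u/ and /o/, so it voices to [b]. /zepuaxupoumenvog/ → zebuaxuboumenvog.
Rule 2 (nasal place assimilation): /n/ precedes the labial consonant /v/, so it assimilates in place to [m]. /zebuaxuboumenvog/ → zebuaxuboumemvog.
Rule 3 (final devoicing): /g/ is a voiced stop in word-final position, so it devoices to [k]. /zebuaxuboumemvog/ → zebuaxuboumemvok.

zebuaxuboumemvok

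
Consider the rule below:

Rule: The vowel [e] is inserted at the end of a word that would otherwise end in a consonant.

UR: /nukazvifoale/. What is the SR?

nukazvifoale

No segment of /nukazvifoale/ meets the structural description of the rule, so the form surfaces unchanged.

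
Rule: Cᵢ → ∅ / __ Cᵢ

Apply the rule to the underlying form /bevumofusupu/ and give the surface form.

No segment of /bevumofusupu/ meets the structural description of the rule, so the form surfaces unchanged.

bevumofusupu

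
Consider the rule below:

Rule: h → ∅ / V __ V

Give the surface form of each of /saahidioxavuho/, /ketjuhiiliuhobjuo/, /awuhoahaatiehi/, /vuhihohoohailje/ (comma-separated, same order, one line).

/saahidioxavuho/: /h/ occurs between vowels /a/ and /i/, so it deletes. /h/ occurs between vowels /u/ and /o/, so it deletes. → [saaidioxavuo].
/ketjuhiiliuhobjuo/: /h/ occurs between vowels /u/ and /i/, so it deletes. /h/ occurs between vowels /u/ and /o/, so it deletes. → [ketjuiiliuobjuo].
/awuhoahaatiehi/: /h/ occurs between vowels /u/ and /o/, so it deletes. /h/ occurs between vowels /a/ and /a/, so it deletes. /h/ occurs between vowels /e/ and /i/, so it deletes. → [awuoaaatiei].
/vuhihohoohailje/: /h/ occurs between vowels /u/ and /i/, so it deletes. /h/ occurs between vowels /i/ and /o/, so it deletes. /h/ occurs between vowels /o/ and /o/, so it deletes. /h/ occurs between vowels /o/ and /a/, so it deletes. → [vuioooailje].

saaidioxavuo, ketjuiiliuobjuo, awuoaaatiei, vuioooailje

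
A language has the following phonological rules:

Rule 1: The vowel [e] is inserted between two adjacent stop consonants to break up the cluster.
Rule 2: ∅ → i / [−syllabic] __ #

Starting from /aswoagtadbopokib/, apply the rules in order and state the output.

Rule 1 (stop-cluster e-epenthesis): /g/ and /t/ form a stop–stop cluster, so [e] is inserted between them. /d/ and /b/ form a stop–stop cluster, so [e] is inserted between them. /aswoagtadbopokib/ → aswoagetadebopokib.
Rule 2 (final i-epenthesis): the form ends in the consonant /b/, so [i] is inserted word-finally. /aswoagetadebopokib/ → aswoagetadebopokibi.

aswoagetadebopokibi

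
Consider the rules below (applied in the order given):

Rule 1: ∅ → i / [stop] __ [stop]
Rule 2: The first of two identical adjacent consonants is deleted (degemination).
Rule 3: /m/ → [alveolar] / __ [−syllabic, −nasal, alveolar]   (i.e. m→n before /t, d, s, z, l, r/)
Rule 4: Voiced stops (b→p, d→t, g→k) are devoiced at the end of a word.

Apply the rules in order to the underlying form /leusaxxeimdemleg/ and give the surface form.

Rule 1 (stop-cluster i-epenthesis): no segment meets the environment; /leusaxxeimdemleg/ is unchanged.
Rule 2 (degemination): /xx/ is a geminate; the first /x/ deletes. /leusaxxeimdemleg/ → leusaxeimdemleg.
Rule 3 (nasal place assimilation): /m/ precedes the alveolar consonant /d/, so it assimilates in place to [n]. /m/ precedes the alveolar consonant /l/, so it assimilates in place to [n]. /leusaxeimdemleg/ → leusaxeindenleg.
Rule 4 (final devoicing): /g/ is a voiced stop in word-final position, so it devoices to [k]. /leusaxeindenleg/ → leusaxeindenlek.

leusaxeindenlek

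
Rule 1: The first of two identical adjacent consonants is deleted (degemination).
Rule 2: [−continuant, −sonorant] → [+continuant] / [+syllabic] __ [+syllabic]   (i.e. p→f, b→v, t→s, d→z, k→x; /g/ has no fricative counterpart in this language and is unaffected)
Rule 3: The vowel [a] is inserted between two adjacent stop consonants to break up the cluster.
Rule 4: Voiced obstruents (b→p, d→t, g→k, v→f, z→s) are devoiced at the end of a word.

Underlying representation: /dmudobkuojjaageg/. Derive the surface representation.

Rule 1 (degemination): /jj/ is a geminate; the first /j/ deletes. /dmudobkuojjaageg/ → dmudobkuojaageg.
Rule 2 (intervocalic spirantization): /d/ is a stop between vowels /u/ and /o/, so it spirantizes to the fricative [z]. /dmudobkuojaageg/ → dmuzobkuojaageg.
Rule 3 (stop-cluster a-epenthesis): /b/ and /k/ form a stop–stop cluster, so [a] is inserted between them. /dmuzobkuojaageg/ → dmuzobakuojaageg.
Rule 4 (final devoicing): /g/ is a voiced obstruent in word-final position, so it devoices to [k]. /dmuzobakuojaageg/ → dmuzobakuojaagek.

dmuzobakuojaagek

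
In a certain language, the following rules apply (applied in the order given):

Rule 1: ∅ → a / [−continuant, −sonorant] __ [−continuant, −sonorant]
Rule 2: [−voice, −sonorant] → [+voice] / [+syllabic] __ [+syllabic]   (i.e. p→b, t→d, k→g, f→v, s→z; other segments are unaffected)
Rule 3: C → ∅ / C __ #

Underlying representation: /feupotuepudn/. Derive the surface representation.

Rule 1 (stop-cluster a-epenthesis): no segment meets the environment; /feupotuepudn/ is unchanged.
Rule 2 (intervocalic voicing): /p/ is a voiceless obstruent between vowels /u/ and /o/, so it voices to [b]. /t/ is a voiceless obstruent between vowels /o/ and /u/, so it voices to [d]. /p/ is a voiceless obstruent between vowels /e/ and /u/, so it voices to [b]. /feupotuepudn/ → feuboduebudn.
Rule 3 (final cluster simplification): /n/ is the second consonant of a word-final cluster /dn/, so it deletes. /feuboduebudn/ → feuboduebud.

feuboduebud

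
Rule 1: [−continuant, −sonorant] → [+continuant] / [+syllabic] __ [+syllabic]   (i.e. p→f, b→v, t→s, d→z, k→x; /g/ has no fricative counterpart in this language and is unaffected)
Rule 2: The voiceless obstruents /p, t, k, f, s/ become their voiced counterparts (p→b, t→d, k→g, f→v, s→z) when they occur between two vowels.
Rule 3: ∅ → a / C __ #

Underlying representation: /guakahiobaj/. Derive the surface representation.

Rule 1 (intervocalic spirantization): /k/ is a stop between vowels /a/ and /a/, so it spirantizes to the fricative [x]. /b/ is a stop between vowels /o/ and /a/, so it spirantizes to the fricative [v]. /guakahiobaj/ → guaxahiovaj.
Rule 2 (intervocalic voicing): no segment meets the environment; /guaxahiovaj/ is unchanged.
Rule 3 (final a-epenthesis): the form ends in the consonant /j/, so [a] is inserted word-finally. /guaxahiovaj/ → guaxahiovaja.

guaxahiovaja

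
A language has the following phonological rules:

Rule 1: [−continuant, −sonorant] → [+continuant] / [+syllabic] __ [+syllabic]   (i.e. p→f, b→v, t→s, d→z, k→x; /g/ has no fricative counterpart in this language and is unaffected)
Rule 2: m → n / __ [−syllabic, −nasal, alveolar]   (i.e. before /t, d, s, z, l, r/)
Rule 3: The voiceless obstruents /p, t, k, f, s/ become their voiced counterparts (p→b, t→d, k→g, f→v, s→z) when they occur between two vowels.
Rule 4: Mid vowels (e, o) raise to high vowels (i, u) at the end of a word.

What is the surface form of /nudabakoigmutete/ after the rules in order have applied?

nuzavaxoigmuzezi

Rule 1 (intervocalic spirantization): /d/ is a stop between vowels /u/ and /a/, so it spirantizes to the fricative [z]. /b/ is a stop between vowels /a/ and /a/, so it spirantizes to the fricative [v]. /k/ is a stop between vowels /a/ and /o/, so it spirantizes to the fricative [x]. /t/ is a stop between vowels /u/ and /e/, so it spirantizes to the fricative [s]. /t/ is a stop between vowels /e/ and /e/, so it spirantizes to the fricative [s]. /nudabakoigmutete/ → nuzavaxoigmusese.
Rule 2 (nasal place assimilation): no segment meets the environment; /nuzavaxoigmusese/ is unchanged.
Rule 3 (intervocalic voicing): /s/ is a voiceless obstruent between vowels /u/ and /e/, so it voices to [z]. /s/ is a voiceless obstruent between vowels /e/ and /e/, so it voices to [z]. /nuzavaxoigmusese/ → nuzavaxoigmuzeze.
Rule 4 (final vowel raising): /e/ is a mid vowel in word-final position, so it raises to [i]. /nuzavaxoigmuzeze/ → nuzavaxoigmuzezi.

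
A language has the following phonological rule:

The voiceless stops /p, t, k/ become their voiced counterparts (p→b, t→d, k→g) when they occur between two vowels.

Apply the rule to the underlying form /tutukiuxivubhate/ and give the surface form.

tudugiuxivubhade

/t/ is a voiceless stop between vowels /u/ and /u/, so it voices to [d].
/k/ is a voiceless stop between vowels /u/ and /i/, so it voices to [g].
/t/ is a voiceless stop between vowels /a/ and /e/, so it voices to [d].
Surface form: [tudugiuxivubhade].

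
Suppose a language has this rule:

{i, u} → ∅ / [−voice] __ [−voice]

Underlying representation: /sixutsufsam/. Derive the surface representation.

sxtsfsam

/i/ is a high vowel flanked by voiceless consonants /s/ and /x/, so it deletes.
/u/ is a high vowel flanked by voiceless consonants /x/ and /t/, so it deletes.
/u/ is a high vowel flanked by voiceless consonants /s/ and /f/, so it deletes.
Surface form: [sxtsfsam].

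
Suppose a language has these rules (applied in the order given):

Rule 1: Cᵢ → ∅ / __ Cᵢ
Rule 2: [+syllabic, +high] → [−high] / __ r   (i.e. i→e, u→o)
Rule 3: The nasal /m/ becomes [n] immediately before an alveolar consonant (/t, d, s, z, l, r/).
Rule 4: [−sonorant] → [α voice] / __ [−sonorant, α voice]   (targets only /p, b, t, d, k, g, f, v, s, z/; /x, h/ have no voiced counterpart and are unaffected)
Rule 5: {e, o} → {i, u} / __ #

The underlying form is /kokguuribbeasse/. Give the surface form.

kogguoribeasi

Rule 1 (degemination): /bb/ is a geminate; the first /b/ deletes. /ss/ is a geminate; the first /s/ deletes. /kokguuribbeasse/ → kokguuribease.
Rule 2 (pre-rhotic lowering): /u/ is a high vowel immediately before /r/, so it lowers to [o]. /kokguuribease/ → kokguoribease.
Rule 3 (nasal place assimilation): no segment meets the environment; /kokguoribease/ is unchanged.
Rule 4 (regressive voicing assimilation): /k/ precedes the voiced obstruent /g/, so it voices to [g] by assimilation. /kokguoribease/ → kogguoribease.
Rule 5 (final vowel raising): /e/ is a mid vowel in word-final position, so it raises to [i]. /kogguoribease/ → kogguoribeasi.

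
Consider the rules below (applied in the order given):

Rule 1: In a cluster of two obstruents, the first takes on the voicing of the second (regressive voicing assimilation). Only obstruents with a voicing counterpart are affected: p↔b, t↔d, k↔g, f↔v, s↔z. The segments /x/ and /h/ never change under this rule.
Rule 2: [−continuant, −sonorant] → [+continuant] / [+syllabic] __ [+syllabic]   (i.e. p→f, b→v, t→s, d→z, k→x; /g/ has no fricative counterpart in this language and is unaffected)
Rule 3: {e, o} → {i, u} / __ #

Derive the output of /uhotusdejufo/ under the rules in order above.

Rule 1 (regressive voicing assimilation): /s/ precedes the voiced obstruent /d/, so it voices to [z] by assimilation. /uhotusdejufo/ → uhotuzdejufo.
Rule 2 (intervocalic spirantization): /t/ is a stop between vowels /o/ and /u/, so it spirantizes to the fricative [s]. /uhotuzdejufo/ → uhosuzdejufo.
Rule 3 (final vowel raising): /o/ is a mid vowel in word-final position, so it raises to [u]. /uhosuzdejufo/ → uhosuzdejufu.

uhosuzdejufu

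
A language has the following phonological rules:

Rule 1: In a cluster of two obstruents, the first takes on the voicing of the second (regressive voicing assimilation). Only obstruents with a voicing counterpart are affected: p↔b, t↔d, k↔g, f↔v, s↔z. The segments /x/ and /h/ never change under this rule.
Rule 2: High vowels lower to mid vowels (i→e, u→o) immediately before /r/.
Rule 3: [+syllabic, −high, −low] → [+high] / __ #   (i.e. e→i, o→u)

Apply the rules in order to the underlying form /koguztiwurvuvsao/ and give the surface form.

Rule 1 (regressive voicing assimilation): /z/ precedes the voiceless obstruent /t/, so it devoices to [s] by assimilation. /v/ precedes the voiceless obstruent /s/, so it devoices to [f] by assimilation. /koguztiwurvuvsao/ → kogustiwurvufsao.
Rule 2 (pre-rhotic lowering): /u/ is a high vowel immediately before /r/, so it lowers to [o]. /kogustiwurvufsao/ → kogustiworvufsao.
Rule 3 (final vowel raising): /o/ is a mid vowel in word-final position, so it raises to [u]. /kogustiworvufsao/ → kogustiworvufsau.

kogustiworvufsau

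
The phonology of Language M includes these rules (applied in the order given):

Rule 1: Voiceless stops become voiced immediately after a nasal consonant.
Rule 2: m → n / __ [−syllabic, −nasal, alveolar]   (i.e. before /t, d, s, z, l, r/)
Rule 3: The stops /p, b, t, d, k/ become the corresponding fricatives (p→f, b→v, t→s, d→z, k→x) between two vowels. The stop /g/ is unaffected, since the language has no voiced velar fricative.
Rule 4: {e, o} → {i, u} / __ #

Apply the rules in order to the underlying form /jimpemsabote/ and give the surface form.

jimbensavosi

Rule 1 (post-nasal voicing): /p/ is a voiceless stop immediately after the nasal /m/, so it voices to [b]. /jimpemsabote/ → jimbemsabote.
Rule 2 (nasal place assimilation): /m/ precedes the alveolar consonant /s/, so it assimilates in place to [n]. /jimbemsabote/ → jimbensabote.
Rule 3 (intervocalic spirantization): /b/ is a stop between vowels /a/ and /o/, so it spirantizes to the fricative [v]. /t/ is a stop between vowels /o/ and /e/, so it spirantizes to the fricative [s]. /jimbensabote/ → jimbensavose.
Rule 4 (final vowel raising): /e/ is a mid vowel in word-final position, so it raises to [i]. /jimbensavose/ → jimbensavosi.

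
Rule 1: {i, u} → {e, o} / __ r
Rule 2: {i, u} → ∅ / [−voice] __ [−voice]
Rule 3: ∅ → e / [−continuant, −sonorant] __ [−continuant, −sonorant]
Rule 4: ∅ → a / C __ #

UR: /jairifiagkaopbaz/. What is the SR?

Rule 1 (pre-rhotic lowering): /i/ is a high vowel immediately before /r/, so it lowers to [e]. /jairifiagkaopbaz/ → jaerifiagkaopbaz.
Rule 2 (high vowel syncope): no segment meets the environment; /jaerifiagkaopbaz/ is unchanged.
Rule 3 (stop-cluster e-epenthesis): /g/ and /k/ form a stop–stop cluster, so [e] is inserted between them. /p/ and /b/ form a stop–stop cluster, so [e] is inserted between them. /jaerifiagkaopbaz/ → jaerifiagekaopebaz.
Rule 4 (final a-epenthesis): the form ends in the consonant /z/, so [a] is inserted word-finally. /jaerifiagekaopebaz/ → jaerifiagekaopebaza.

jaerifiagekaopebaza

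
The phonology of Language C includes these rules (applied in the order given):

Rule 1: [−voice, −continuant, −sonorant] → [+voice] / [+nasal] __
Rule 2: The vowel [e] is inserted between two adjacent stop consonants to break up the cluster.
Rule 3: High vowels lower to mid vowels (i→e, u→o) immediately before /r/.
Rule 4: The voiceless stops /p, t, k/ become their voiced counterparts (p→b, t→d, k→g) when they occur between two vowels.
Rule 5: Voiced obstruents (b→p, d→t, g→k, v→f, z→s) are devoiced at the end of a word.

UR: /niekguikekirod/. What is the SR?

Rule 1 (post-nasal voicing): no segment meets the environment; /niekguikekirod/ is unchanged.
Rule 2 (stop-cluster e-epenthesis): /k/ and /g/ form a stop–stop cluster, so [e] is inserted between them. /niekguikekirod/ → niekeguikekirod.
Rule 3 (pre-rhotic lowering): /i/ is a high vowel immediately before /r/, so it lowers to [e]. /niekeguikekirod/ → niekeguikekerod.
Rule 4 (intervocalic voicing): /k/ is a voiceless stop between vowels /e/ and /e/, so it voices to [g]. /k/ is a voiceless stop between vowels /i/ and /e/, so it voices to [g]. /k/ is a voiceless stop between vowels /e/ and /e/, so it voices to [g]. /niekeguikekerod/ → niegeguigegerod.
Rule 5 (final devoicing): /d/ is a voiced obstruent in word-final position, so it devoices to [t]. /niegeguigegerod/ → niegeguigegerot.

niegeguigegerot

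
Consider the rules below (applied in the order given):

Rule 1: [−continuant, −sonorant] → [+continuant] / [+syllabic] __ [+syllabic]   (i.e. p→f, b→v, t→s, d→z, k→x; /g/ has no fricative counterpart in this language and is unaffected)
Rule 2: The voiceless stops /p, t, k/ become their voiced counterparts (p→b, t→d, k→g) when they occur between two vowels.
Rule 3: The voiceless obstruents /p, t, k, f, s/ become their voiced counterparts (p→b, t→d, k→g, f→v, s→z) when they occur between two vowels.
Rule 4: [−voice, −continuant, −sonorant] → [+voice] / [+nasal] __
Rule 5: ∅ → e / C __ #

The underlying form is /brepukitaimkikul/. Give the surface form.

brevuxizaimgixule

Rule 1 (intervocalic spirantization): /p/ is a stop between vowels /e/ and /u/, so it spirantizes to the fricative [f]. /k/ is a stop between vowels /u/ and /i/, so it spirantizes to the fricative [x]. /t/ is a stop between vowels /i/ and /a/, so it spirantizes to the fricative [s]. /k/ is a stop between vowels /i/ and /u/, so it spirantizes to the fricative [x]. /brepukitaimkikul/ → brefuxisaimkixul.
Rule 2 (intervocalic voicing): no segment meets the environment; /brefuxisaimkixul/ is unchanged.
Rule 3 (intervocalic voicing): /f/ is a voiceless obstruent between vowels /e/ and /u/, so it voices to [v]. /s/ is a voiceless obstruent between vowels /i/ and /a/, so it voices to [z]. /brefuxisaimkixul/ → brevuxizaimkixul.
Rule 4 (post-nasal voicing): /k/ is a voiceless stop immediately after the nasal /m/, so it voices to [g]. /brevuxizaimkixul/ → brevuxizaimgixul.
Rule 5 (final e-epenthesis): the form ends in the consonant /l/, so [e] is inserted word-finally. /brevuxizaimgixul/ → brevuxizaimgixule.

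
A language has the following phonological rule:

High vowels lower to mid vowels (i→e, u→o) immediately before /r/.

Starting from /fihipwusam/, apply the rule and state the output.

No segment of /fihipwusam/ meets the structural description of the rule, so the form surfaces unchanged.

fihipwusam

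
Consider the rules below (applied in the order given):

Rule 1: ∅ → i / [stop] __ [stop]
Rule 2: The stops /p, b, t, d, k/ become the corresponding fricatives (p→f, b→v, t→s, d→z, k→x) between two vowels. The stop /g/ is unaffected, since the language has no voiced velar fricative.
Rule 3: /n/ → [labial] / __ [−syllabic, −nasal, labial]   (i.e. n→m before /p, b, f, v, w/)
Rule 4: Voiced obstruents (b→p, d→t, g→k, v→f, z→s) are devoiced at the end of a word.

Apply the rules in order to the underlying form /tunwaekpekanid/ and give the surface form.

Rule 1 (stop-cluster i-epenthesis): /k/ and /p/ form a stop–stop cluster, so [i] is inserted between them. /tunwaekpekanid/ → tunwaekipekanid.
Rule 2 (intervocalic spirantization): /k/ is a stop between vowels /e/ and /i/, so it spirantizes to the fricative [x]. /p/ is a stop between vowels /i/ and /e/, so it spirantizes to the fricative [f]. /k/ is a stop between vowels /e/ and /a/, so it spirantizes to the fricative [x]. /tunwaekipekanid/ → tunwaexifexanid.
Rule 3 (nasal place assimilation): /n/ precedes the labial consonant /w/, so it assimilates in place to [m]. /tunwaexifexanid/ → tumwaexifexanid.
Rule 4 (final devoicing): /d/ is a voiced obstruent in word-final position, so it devoices to [t]. /tumwaexifexanid/ → tumwaexifexanit.

tumwaexifexanit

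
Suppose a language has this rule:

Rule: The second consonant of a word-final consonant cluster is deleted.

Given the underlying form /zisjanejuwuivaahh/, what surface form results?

zisjanejuwuivaah

/h/ is the second consonant of a word-final cluster /hh/, so it deletes.
Surface form: [zisjanejuwuivaah].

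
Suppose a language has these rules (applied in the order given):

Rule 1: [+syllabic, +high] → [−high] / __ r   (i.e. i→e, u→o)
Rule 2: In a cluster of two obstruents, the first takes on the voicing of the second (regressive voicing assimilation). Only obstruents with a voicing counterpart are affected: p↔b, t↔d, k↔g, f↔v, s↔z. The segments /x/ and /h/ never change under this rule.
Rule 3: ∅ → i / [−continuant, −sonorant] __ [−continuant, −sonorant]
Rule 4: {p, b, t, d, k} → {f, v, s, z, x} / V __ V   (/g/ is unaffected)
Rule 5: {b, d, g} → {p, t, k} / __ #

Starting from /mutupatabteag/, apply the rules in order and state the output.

Rule 1 (pre-rhotic lowering): no segment meets the environment; /mutupatabteag/ is unchanged.
Rule 2 (regressive voicing assimilation): /b/ precedes the voiceless obstruent /t/, so it devoices to [p] by assimilation. /mutupatabteag/ → mutupatapteag.
Rule 3 (stop-cluster i-epenthesis): /p/ and /t/ form a stop–stop cluster, so [i] is inserted between them. /mutupatapteag/ → mutupatapiteag.
Rule 4 (intervocalic spirantization): /t/ is a stop between vowels /u/ and /u/, so it spirantizes to the fricative [s]. /p/ is a stop between vowels /u/ and /a/, so it spirantizes to the fricative [f]. /t/ is a stop between vowels /a/ and /a/, so it spirantizes to the fricative [s]. /p/ is a stop between vowels /a/ and /i/, so it spirantizes to the fricative [f]. /t/ is a stop between vowels /i/ and /e/, so it spirantizes to the fricative [s]. /mutupatapiteag/ → musufasafiseag.
Rule 5 (final devoicing): /g/ is a voiced stop in word-final position, so it devoices to [k]. /musufasafiseag/ → musufasafiseak.

musufasafiseak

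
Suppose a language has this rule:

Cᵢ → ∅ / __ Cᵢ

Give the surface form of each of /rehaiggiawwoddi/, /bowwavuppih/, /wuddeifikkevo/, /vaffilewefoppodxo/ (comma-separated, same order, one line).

rehaigiawodi, bowavupih, wudeifikevo, vafilewefopodxo

/rehaiggiawwoddi/: /gg/ is a geminate; the first /g/ deletes. /ww/ is a geminate; the first /w/ deletes. /dd/ is a geminate; the first /d/ deletes. → [rehaigiawodi].
/bowwavuppih/: /ww/ is a geminate; the first /w/ deletes. /pp/ is a geminate; the first /p/ deletes. → [bowavupih].
/wuddeifikkevo/: /dd/ is a geminate; the first /d/ deletes. /kk/ is a geminate; the first /k/ deletes. → [wudeifikevo].
/vaffilewefoppodxo/: /ff/ is a geminate; the first /f/ deletes. /pp/ is a geminate; the first /p/ deletes. → [vafilewefopodxo].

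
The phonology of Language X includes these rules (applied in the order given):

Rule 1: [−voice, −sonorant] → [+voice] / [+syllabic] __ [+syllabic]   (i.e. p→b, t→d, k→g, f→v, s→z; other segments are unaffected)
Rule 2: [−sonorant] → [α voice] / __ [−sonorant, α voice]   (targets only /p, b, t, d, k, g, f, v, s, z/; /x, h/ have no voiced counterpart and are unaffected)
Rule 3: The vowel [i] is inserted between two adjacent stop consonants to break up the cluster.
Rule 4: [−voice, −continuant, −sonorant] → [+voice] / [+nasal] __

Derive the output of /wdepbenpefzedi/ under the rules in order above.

Rule 1 (intervocalic voicing): no segment meets the environment; /wdepbenpefzedi/ is unchanged.
Rule 2 (regressive voicing assimilation): /p/ precedes the voiced obstruent /b/, so it voices to [b] by assimilation. /f/ precedes the voiced obstruent /z/, so it voices to [v] by assimilation. /wdepbenpefzedi/ → wdebbenpevzedi.
Rule 3 (stop-cluster i-epenthesis): /b/ and /b/ form a stop–stop cluster, so [i] is inserted between them. /wdebbenpevzedi/ → wdebibenpevzedi.
Rule 4 (post-nasal voicing): /p/ is a voiceless stop immediately after the nasal /n/, so it voices to [b]. /wdebibenpevzedi/ → wdebibenbevzedi.

wdebibenbevzedi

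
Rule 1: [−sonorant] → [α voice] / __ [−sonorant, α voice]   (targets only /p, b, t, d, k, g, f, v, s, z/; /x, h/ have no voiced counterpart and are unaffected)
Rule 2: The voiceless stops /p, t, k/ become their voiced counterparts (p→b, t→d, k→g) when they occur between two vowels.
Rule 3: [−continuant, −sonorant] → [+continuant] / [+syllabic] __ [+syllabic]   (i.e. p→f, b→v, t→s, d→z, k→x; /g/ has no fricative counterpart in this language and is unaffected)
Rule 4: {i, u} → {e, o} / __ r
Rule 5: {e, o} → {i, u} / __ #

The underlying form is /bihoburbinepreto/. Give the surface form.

Rule 1 (regressive voicing assimilation): no segment meets the environment; /bihoburbinepreto/ is unchanged.
Rule 2 (intervocalic voicing): /t/ is a voiceless stop between vowels /e/ and /o/, so it voices to [d]. /bihoburbinepreto/ → bihoburbinepredo.
Rule 3 (intervocalic spirantization): /b/ is a stop between vowels /o/ and /u/, so it spirantizes to the fricative [v]. /d/ is a stop between vowels /e/ and /o/, so it spirantizes to the fricative [z]. /bihoburbinepredo/ → bihovurbineprezo.
Rule 4 (pre-rhotic lowering): /u/ is a high vowel immediately before /r/, so it lowers to [o]. /bihovurbineprezo/ → bihovorbineprezo.
Rule 5 (final vowel raising): /o/ is a mid vowel in word-final position, so it raises to [u]. /bihovorbineprezo/ → bihovorbineprezu.

bihovorbineprezu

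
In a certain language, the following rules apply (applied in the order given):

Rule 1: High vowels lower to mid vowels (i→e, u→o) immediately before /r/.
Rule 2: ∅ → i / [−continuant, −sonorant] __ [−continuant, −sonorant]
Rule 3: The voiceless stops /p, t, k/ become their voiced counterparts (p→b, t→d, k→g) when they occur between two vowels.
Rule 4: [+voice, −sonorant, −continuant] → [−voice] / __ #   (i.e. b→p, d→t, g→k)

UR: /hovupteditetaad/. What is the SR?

hovubidedidedaat

Rule 1 (pre-rhotic lowering): no segment meets the environment; /hovupteditetaad/ is unchanged.
Rule 2 (stop-cluster i-epenthesis): /p/ and /t/ form a stop–stop cluster, so [i] is inserted between them. /hovupteditetaad/ → hovupiteditetaad.
Rule 3 (intervocalic voicing): /p/ is a voiceless stop between vowels /u/ and /i/, so it voices to [b]. /t/ is a voiceless stop between vowels /i/ and /e/, so it voices to [d]. /t/ is a voiceless stop between vowels /i/ and /e/, so it voices to [d]. /t/ is a voiceless stop between vowels /e/ and /a/, so it voices to [d]. /hovupiteditetaad/ → hovubidedidedaad.
Rule 4 (final devoicing): /d/ is a voiced stop in word-final position, so it devoices to [t]. /hovubidedidedaad/ → hovubidedidedaat.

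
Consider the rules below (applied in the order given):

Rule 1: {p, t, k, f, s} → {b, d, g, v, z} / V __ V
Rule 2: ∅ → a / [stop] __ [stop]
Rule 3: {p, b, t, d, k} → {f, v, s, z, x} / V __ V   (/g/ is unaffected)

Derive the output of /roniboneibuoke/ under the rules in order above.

ronivoneivuoge

Rule 1 (intervocalic voicing): /k/ is a voiceless obstruent between vowels /o/ and /e/, so it voices to [g]. /roniboneibuoke/ → roniboneibuoge.
Rule 2 (stop-cluster a-epenthesis): no segment meets the environment; /roniboneibuoge/ is unchanged.
Rule 3 (intervocalic spirantization): /b/ is a stop between vowels /i/ and /o/, so it spirantizes to the fricative [v]. /b/ is a stop between vowels /i/ and /u/, so it spirantizes to the fricative [v]. /roniboneibuoge/ → ronivoneivuoge.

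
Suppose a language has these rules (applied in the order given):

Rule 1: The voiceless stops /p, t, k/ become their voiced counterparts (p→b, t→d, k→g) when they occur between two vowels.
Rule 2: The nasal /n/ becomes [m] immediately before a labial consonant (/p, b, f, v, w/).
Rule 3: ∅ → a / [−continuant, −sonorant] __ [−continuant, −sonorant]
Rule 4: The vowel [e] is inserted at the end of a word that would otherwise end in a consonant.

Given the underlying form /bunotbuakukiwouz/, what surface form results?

bunotabuagugiwouze

Rule 1 (intervocalic voicing): /k/ is a voiceless stop between vowels /a/ and /u/, so it voices to [g]. /k/ is a voiceless stop between vowels /u/ and /i/, so it voices to [g]. /bunotbuakukiwouz/ → bunotbuagugiwouz.
Rule 2 (nasal place assimilation): no segment meets the environment; /bunotbuagugiwouz/ is unchanged.
Rule 3 (stop-cluster a-epenthesis): /t/ and /b/ form a stop–stop cluster, so [a] is inserted between them. /bunotbuagugiwouz/ → bunotabuagugiwouz.
Rule 4 (final e-epenthesis): the form ends in the consonant /z/, so [e] is inserted word-finally. /bunotabuagugiwouz/ → bunotabuagugiwouze.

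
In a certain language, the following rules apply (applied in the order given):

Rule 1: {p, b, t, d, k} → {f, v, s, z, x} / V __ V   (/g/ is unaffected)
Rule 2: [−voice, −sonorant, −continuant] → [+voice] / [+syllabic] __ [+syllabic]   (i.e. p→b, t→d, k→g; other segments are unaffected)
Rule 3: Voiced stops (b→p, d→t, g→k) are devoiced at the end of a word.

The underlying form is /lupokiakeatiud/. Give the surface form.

lufoxiaxeasiut

Rule 1 (intervocalic spirantization): /p/ is a stop between vowels /u/ and /o/, so it spirantizes to the fricative [f]. /k/ is a stop between vowels /o/ and /i/, so it spirantizes to the fricative [x]. /k/ is a stop between vowels /a/ and /e/, so it spirantizes to the fricative [x]. /t/ is a stop between vowels /a/ and /i/, so it spirantizes to the fricative [s]. /lupokiakeatiud/ → lufoxiaxeasiud.
Rule 2 (intervocalic voicing): no segment meets the environment; /lufoxiaxeasiud/ is unchanged.
Rule 3 (final devoicing): /d/ is a voiced stop in word-final position, so it devoices to [t]. /lufoxiaxeasiud/ → lufoxiaxeasiut.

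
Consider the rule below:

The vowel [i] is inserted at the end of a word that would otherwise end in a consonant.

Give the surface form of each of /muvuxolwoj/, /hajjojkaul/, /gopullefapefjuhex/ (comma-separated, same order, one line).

muvuxolwoji, hajjojkauli, gopullefapefjuhexi

/muvuxolwoj/: the form ends in the consonant /j/, so [i] is inserted word-finally. → [muvuxolwoji].
/hajjojkaul/: the form ends in the consonant /l/, so [i] is inserted word-finally. → [hajjojkauli].
/gopullefapefjuhex/: the form ends in the consonant /x/, so [i] is inserted word-finally. → [gopullefapefjuhexi].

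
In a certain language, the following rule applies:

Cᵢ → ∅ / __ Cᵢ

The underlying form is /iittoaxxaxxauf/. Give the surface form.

iitoaxaxauf

/tt/ is a geminate; the first /t/ deletes.
/xx/ is a geminate; the first /x/ deletes.
/xx/ is a geminate; the first /x/ deletes.
The other instances of /t/, /x/, /f/ do not occur in the required environment and remain unchanged.
Surface form: [iitoaxaxauf].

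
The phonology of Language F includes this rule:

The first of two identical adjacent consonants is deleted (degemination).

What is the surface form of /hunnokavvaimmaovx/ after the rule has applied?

/nn/ is a geminate; the first /n/ deletes.
/vv/ is a geminate; the first /v/ deletes.
/mm/ is a geminate; the first /m/ deletes.
The other instances of /h/, /n/, /k/, /v/, /m/, /x/ do not occur in the required environment and remain unchanged.
Surface form: [hunokavaimaovx].

hunokavaimaovx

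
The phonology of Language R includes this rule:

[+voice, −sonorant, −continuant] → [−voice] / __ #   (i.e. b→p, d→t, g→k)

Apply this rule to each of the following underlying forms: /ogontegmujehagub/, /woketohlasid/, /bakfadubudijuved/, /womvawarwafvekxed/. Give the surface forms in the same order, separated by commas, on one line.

ogontegmujehagup, woketohlasit, bakfadubudijuvet, womvawarwafvekxet

/ogontegmujehagub/: /b/ is a voiced stop in word-final position, so it devoices to [p]. → [ogontegmujehagup].
/woketohlasid/: /d/ is a voiced stop in word-final position, so it devoices to [t]. → [woketohlasit].
/bakfadubudijuved/: /d/ is a voiced stop in word-final position, so it devoices to [t]. → [bakfadubudijuvet].
/womvawarwafvekxed/: /d/ is a voiced stop in word-final position, so it devoices to [t]. → [womvawarwafvekxet].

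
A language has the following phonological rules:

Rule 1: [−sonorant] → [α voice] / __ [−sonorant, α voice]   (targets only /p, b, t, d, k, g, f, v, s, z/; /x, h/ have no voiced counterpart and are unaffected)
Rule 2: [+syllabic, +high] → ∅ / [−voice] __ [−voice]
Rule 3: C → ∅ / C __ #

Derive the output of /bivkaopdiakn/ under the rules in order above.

bifkaobdiak

Rule 1 (regressive voicing assimilation): /v/ precedes the voiceless obstruent /k/, so it devoices to [f] by assimilation. /p/ precedes the voiced obstruent /d/, so it voices to [b] by assimilation. /bivkaopdiakn/ → bifkaobdiakn.
Rule 2 (high vowel syncope): no segment meets the environment; /bifkaobdiakn/ is unchanged.
Rule 3 (final cluster simplification): /n/ is the second consonant of a word-final cluster /kn/, so it deletes. /bifkaobdiakn/ → bifkaobdiak.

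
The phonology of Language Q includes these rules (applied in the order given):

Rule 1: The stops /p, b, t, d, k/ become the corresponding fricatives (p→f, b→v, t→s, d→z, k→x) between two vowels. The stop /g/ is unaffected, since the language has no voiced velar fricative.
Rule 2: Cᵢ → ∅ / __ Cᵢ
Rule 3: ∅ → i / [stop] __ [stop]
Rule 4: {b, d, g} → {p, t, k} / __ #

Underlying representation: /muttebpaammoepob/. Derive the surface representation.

mutebipaamoefop

Rule 1 (intervocalic spirantization): /p/ is a stop between vowels /e/ and /o/, so it spirantizes to the fricative [f]. /muttebpaammoepob/ → muttebpaammoefob.
Rule 2 (degemination): /tt/ is a geminate; the first /t/ deletes. /mm/ is a geminate; the first /m/ deletes. /muttebpaammoefob/ → mutebpaamoefob.
Rule 3 (stop-cluster i-epenthesis): /b/ and /p/ form a stop–stop cluster, so [i] is inserted between them. /mutebpaamoefob/ → mutebipaamoefob.
Rule 4 (final devoicing): /b/ is a voiced stop in word-final position, so it devoices to [p]. /mutebipaamoefob/ → mutebipaamoefop.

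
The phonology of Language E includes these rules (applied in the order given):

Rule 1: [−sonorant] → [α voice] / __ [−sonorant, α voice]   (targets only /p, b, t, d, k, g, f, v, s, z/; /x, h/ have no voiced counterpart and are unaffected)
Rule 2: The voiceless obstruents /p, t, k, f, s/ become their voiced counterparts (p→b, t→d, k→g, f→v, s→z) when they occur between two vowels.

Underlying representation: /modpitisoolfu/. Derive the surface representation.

Rule 1 (regressive voicing assimilation): /d/ precedes the voiceless obstruent /p/, so it devoices to [t] by assimilation. /modpitisoolfu/ → motpitisoolfu.
Rule 2 (intervocalic voicing): /t/ is a voiceless obstruent between vowels /i/ and /i/, so it voices to [d]. /s/ is a voiceless obstruent between vowels /i/ and /o/, so it voices to [z]. /motpitisoolfu/ → motpidizoolfu.

motpidizoolfu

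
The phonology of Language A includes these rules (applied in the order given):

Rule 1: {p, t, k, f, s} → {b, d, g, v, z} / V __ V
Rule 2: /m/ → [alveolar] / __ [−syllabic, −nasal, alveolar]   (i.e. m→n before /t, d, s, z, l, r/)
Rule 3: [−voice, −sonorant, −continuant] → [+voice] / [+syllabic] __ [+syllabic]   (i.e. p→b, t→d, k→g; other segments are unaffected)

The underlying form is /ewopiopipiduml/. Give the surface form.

ewobiobibidunl

Rule 1 (intervocalic voicing): /p/ is a voiceless obstruent between vowels /o/ and /i/, so it voices to [b]. /p/ is a voiceless obstruent between vowels /o/ and /i/, so it voices to [b]. /p/ is a voiceless obstruent between vowels /i/ and /i/, so it voices to [b]. /ewopiopipiduml/ → ewobiobibiduml.
Rule 2 (nasal place assimilation): /m/ precedes the alveolar consonant /l/, so it assimilates in place to [n]. /ewobiobibiduml/ → ewobiobibidunl.
Rule 3 (intervocalic voicing): no segment meets the environment; /ewobiobibidunl/ is unchanged.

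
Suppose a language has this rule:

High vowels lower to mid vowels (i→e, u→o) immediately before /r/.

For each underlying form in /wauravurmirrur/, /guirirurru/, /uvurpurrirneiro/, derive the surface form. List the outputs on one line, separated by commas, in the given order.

/wauravurmirrur/: /u/ is a high vowel immediately before /r/, so it lowers to [o]. /u/ is a high vowel immediately before /r/, so it lowers to [o]. /i/ is a high vowel immediately before /r/, so it lowers to [e]. /u/ is a high vowel immediately before /r/, so it lowers to [o]. → [waoravormerror].
/guirirurru/: /i/ is a high vowel immediately before /r/, so it lowers to [e]. /i/ is a high vowel immediately before /r/, so it lowers to [e]. /u/ is a high vowel immediately before /r/, so it lowers to [o]. → [guererorru].
/uvurpurrirneiro/: /u/ is a high vowel immediately before /r/, so it lowers to [o]. /u/ is a high vowel immediately before /r/, so it lowers to [o]. /i/ is a high vowel immediately before /r/, so it lowers to [e]. /i/ is a high vowel immediately before /r/, so it lowers to [e]. → [uvorporrerneero].

waoravormerror, guererorru, uvorporrerneero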